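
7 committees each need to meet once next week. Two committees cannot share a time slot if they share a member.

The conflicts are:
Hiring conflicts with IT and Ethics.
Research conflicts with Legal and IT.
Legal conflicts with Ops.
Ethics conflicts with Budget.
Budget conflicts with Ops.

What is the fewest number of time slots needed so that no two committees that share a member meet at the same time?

The cycle Budget-Ops-Legal-Research-IT-Hiring-Ethics-Budget has odd length 7, so it cannot be 2-colored; at least 3 time slots are needed.
3 time slots suffice: time slot 1 → {Research, Ethics, Ops}; time slot 2 → {Hiring, Legal, Budget}; time slot 3 → {IT}. Each listed conflict is separated.

3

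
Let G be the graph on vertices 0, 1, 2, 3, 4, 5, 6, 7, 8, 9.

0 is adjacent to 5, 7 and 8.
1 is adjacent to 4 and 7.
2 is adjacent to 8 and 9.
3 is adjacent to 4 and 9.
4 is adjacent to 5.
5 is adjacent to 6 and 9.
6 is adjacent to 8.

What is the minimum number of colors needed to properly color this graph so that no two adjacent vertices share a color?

3

The cycle 7-0-5-4-1-7 has odd length 5, so it cannot be 2-colored; at least 3 colors are needed.
A valid assignment using 3 colors: 0=b, 1=a, 2=c, 3=a, 4=b, 5=a, 6=b, 7=c, 8=a, 9=b. Each edge has distinct colors on its endpoints.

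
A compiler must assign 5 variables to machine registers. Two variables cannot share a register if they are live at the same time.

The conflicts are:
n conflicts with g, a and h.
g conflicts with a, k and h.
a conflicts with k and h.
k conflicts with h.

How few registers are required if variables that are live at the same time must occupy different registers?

g, a, k, h are mutually in conflict, so at least 4 registers are needed.
4 registers suffice: register 1 → {a}; register 2 → {g}; register 3 → {h}; register 4 → {n, k}. Every pair that conflicts lands in different registers.

4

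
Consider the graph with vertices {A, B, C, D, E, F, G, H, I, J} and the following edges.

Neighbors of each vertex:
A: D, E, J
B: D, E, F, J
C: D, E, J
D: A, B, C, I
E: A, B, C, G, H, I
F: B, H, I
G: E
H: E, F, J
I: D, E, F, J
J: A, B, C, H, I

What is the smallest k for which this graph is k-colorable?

2

A and D are adjacent, so at least 2 colors are needed.
2 colors suffice: color 1 → {D, E, F, J}; color 2 → {A, B, C, G, H, I}. Each edge has distinct colors on its endpoints.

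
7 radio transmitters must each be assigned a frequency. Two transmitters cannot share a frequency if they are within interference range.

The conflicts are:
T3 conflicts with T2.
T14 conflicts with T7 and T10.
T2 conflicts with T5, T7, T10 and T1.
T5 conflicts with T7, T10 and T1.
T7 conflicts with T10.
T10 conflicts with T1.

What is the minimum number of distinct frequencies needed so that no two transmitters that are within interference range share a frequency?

4

T2, T5, T10, T1 are mutually in conflict, so at least 4 frequencies are needed.
4 frequencies suffice: frequency 1 → {T3, T10}; frequency 2 → {T14, T2}; frequency 3 → {T5}; frequency 4 → {T7, T1}. Each listed conflict is separated.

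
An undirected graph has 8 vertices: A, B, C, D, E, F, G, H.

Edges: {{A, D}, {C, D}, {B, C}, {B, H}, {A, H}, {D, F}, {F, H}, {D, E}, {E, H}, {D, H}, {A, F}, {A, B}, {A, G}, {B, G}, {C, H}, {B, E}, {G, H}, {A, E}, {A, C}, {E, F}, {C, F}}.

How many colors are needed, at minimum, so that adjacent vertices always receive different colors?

A, C, D, F, H are pairwise adjacent (a clique of size 5), so at least 5 colors are needed.
5 colors suffice: color red → {A}; color blue → {H}; color green → {B, F}; color yellow → {D, G}; color purple → {C, E}. Each edge has distinct colors on its endpoints.

5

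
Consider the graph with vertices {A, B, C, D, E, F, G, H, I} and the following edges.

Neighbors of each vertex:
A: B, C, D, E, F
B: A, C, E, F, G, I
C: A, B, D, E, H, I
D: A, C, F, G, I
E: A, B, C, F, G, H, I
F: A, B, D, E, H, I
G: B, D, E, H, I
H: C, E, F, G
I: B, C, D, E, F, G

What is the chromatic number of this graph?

B, E, G, I are mutually adjacent (a clique of size 4), so at least 4 colors are needed.
4 colors suffice: color 1 → {D, E}; color 2 → {C, F, G}; color 3 → {B, H}; color 4 → {A, I}. Each edge has distinct colors on its endpoints.

4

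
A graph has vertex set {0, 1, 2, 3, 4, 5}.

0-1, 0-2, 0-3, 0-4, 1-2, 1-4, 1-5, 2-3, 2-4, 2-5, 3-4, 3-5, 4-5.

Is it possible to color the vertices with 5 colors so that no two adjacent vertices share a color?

The chromatic number is 4. 0, 2, 3, 4 are pairwise adjacent (a clique of size 4), so at least 4 colors are needed.
4 colors suffice: color a → {4}; color b → {2}; color c → {0, 5}; color d → {1, 3}.
Since 5 ≥ 4, a proper 5-coloring certainly exists.

Yes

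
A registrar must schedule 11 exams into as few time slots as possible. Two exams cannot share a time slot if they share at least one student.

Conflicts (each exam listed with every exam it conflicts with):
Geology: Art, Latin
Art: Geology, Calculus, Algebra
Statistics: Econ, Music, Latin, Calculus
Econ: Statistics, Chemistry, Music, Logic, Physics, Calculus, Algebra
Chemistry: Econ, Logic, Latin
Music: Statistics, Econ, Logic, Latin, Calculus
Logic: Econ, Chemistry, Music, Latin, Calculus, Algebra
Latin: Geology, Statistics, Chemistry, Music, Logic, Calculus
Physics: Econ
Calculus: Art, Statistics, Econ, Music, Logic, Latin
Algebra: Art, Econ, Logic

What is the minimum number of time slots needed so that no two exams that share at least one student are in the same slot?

4

Music, Logic, Latin, Calculus all conflict with each other, so at least 4 time slots are needed.
4 time slots suffice: Geology=2, Art=1, Statistics=2, Econ=1, Chemistry=3, Music=4, Logic=2, Latin=1, Physics=2, Calculus=3, Algebra=3. No two conflicting exams share a time slot.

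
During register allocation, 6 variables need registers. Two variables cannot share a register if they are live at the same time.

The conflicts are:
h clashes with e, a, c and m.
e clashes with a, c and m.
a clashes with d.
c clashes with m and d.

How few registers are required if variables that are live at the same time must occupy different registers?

4

h, e, c, m all conflict with each other, so at least 4 registers are needed.
4 registers suffice: register 1 → {h, d}; register 2 → {a, c}; register 3 → {e}; register 4 → {m}. Every pair that conflicts lands in different registers.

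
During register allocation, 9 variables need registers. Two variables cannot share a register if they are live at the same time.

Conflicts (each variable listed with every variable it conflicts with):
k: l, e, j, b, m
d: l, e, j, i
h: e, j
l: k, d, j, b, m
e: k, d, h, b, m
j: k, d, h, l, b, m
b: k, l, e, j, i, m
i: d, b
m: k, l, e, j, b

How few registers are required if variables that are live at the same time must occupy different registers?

k, l, j, b, m are mutually in conflict, so at least 5 registers are needed.
5 registers suffice: register 1 → {d, h, b}; register 2 → {e, j, i}; register 3 → {m}; register 4 → {l}; register 5 → {k}. No two conflicting variables share a register.

5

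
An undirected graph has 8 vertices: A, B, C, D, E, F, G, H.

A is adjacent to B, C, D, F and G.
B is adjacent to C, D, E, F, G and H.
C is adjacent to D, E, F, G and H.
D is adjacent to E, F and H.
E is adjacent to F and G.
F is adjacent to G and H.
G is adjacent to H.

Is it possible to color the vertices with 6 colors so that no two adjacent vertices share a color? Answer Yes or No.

Yes

The chromatic number is 5. A, B, C, D, F are pairwise adjacent (a clique of size 5), so at least 5 colors are needed.
5 colors suffice: color 1 → {F}; color 2 → {C}; color 3 → {B}; color 4 → {D, G}; color 5 → {A, E, H}.
Since 6 ≥ 5, a proper 6-coloring certainly exists.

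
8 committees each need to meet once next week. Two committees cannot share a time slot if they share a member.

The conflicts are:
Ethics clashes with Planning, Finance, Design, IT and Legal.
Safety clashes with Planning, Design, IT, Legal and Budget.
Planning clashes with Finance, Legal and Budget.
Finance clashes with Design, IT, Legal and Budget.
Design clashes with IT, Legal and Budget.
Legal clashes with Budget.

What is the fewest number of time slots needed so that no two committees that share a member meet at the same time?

Safety, Planning, Legal, Budget pairwise conflict, so at least 4 time slots are needed.
4 time slots suffice: time slot 1 → {IT, Legal}; time slot 2 → {Safety, Finance}; time slot 3 → {Planning, Design}; time slot 4 → {Ethics, Budget}. Each listed conflict is separated.

4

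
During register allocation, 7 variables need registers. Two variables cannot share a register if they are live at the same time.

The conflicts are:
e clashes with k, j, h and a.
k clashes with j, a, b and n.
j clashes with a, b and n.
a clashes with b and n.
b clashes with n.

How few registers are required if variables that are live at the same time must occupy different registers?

5

k, j, a, b, n pairwise conflict, so at least 5 registers are needed.
Using 5 registers: e=4, k=2, j=3, h=1, a=1, b=5, n=4. Every pair that conflicts lands in different registers.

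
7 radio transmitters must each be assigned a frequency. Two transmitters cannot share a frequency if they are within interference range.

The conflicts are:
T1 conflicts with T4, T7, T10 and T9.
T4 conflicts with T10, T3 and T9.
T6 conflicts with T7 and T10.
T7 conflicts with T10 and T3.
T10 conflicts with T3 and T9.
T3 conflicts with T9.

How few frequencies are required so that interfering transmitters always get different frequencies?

T4, T10, T3, T9 all conflict with each other, so at least 4 frequencies are needed.
4 frequencies suffice: frequency 1 → {T10}; frequency 2 → {T4, T7}; frequency 3 → {T1, T6, T3}; frequency 4 → {T9}. Every pair that conflicts lands in different frequencies.

4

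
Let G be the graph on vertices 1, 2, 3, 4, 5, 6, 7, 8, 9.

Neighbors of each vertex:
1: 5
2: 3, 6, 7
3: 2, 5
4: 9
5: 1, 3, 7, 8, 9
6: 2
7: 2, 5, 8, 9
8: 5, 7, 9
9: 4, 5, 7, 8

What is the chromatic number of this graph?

4

5, 7, 8, 9 are pairwise adjacent (a clique of size 4), so at least 4 colors are needed.
A valid assignment using 4 colors: 1=b, 2=a, 3=b, 4=a, 5=a, 6=b, 7=c, 8=d, 9=b. Every edge joins two different colors.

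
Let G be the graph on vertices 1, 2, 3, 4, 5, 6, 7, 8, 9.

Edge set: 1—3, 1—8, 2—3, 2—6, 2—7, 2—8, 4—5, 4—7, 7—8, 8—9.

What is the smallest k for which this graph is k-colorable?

2, 7, 8 are mutually adjacent, so at least 3 colors are needed.
3 colors suffice: 1=red, 2=red, 3=blue, 4=red, 5=blue, 6=blue, 7=green, 8=blue, 9=red. Every edge joins two different colors.

3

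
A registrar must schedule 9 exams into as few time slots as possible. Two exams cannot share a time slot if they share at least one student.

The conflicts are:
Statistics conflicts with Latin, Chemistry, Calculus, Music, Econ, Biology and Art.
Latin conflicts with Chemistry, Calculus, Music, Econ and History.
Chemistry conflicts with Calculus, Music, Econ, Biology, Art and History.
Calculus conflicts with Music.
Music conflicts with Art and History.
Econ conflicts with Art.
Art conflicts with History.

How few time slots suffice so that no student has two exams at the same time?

Statistics, Latin, Chemistry, Calculus, Music pairwise conflict, so at least 5 time slots are needed.
5 time slots suffice: Statistics=2, Latin=4, Chemistry=1, Calculus=5, Music=3, Econ=3, Biology=3, Art=4, History=2. No two conflicting exams share a time slot.

5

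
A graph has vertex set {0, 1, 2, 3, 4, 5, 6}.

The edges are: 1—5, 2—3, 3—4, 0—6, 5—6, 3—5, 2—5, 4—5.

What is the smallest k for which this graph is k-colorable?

2, 3, 5 are pairwise adjacent, so at least 3 colors are needed.
3 colors suffice: 0=red, 1=blue, 2=green, 3=blue, 4=green, 5=red, 6=blue. No two adjacent vertices share a color.

3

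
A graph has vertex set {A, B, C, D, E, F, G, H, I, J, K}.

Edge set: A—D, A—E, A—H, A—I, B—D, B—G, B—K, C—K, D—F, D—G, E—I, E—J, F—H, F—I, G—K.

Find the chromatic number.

B, G, K form a triangle, so at least 3 colors are needed.
3 colors suffice: color 1 → {D, H, I, J, K}; color 2 → {A, C, F, G}; color 3 → {B, E}. No two adjacent vertices share a color.

3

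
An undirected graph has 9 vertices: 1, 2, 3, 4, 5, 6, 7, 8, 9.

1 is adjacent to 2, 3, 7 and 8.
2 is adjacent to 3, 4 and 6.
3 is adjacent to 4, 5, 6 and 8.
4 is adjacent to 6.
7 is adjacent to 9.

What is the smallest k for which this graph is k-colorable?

2, 3, 4, 6 form a clique, so at least 4 colors are needed.
4 colors suffice: 1=blue, 2=green, 3=red, 4=yellow, 5=blue, 6=blue, 7=red, 8=green, 9=blue. Every edge joins two different colors.

4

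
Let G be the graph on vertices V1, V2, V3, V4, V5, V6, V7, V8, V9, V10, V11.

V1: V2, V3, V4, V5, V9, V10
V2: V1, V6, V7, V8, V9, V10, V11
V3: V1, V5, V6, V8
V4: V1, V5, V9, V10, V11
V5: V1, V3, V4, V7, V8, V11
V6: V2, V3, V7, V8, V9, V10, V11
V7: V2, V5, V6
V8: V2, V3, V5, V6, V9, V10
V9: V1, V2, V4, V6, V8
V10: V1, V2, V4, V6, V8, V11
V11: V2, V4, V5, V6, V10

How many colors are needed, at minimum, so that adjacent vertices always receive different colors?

V2, V6, V10, V11 form a clique, so at least 4 colors are needed.
4 colors suffice: color red → {V2, V5}; color blue → {V4, V6}; color green → {V3, V7, V9, V10}; color yellow → {V1, V8, V11}. No two adjacent vertices share a color.

4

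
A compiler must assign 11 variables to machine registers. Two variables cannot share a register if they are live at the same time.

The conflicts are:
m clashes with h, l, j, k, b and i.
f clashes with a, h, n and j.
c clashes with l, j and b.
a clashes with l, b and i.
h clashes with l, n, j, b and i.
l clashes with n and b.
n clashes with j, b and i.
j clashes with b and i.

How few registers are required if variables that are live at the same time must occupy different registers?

m, h, l, b are mutually in conflict, so at least 4 registers are needed.
4 registers suffice: register 1 → {f, k, b, i}; register 2 → {c, a, h}; register 3 → {l, j}; register 4 → {m, n}. Each listed conflict is separated.

4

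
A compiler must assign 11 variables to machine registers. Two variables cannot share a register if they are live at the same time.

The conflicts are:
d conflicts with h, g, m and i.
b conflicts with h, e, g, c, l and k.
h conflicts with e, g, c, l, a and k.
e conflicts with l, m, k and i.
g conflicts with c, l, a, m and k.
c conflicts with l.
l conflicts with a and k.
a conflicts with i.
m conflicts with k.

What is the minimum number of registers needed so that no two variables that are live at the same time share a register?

5

b, h, g, c, l pairwise conflict, so at least 5 registers are needed.
5 registers suffice: d=3, b=5, h=2, e=1, g=1, c=4, l=3, a=4, m=2, k=4, i=2. No two conflicting variables share a register.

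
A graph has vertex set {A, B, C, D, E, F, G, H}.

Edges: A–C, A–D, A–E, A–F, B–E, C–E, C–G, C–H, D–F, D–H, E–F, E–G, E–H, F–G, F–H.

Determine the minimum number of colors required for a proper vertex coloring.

3

A, D, F are mutually adjacent, so at least 3 colors are needed.
A valid assignment using 3 colors: A=3, B=2, C=2, D=1, E=1, F=2, G=3, H=3. No two adjacent vertices share a color.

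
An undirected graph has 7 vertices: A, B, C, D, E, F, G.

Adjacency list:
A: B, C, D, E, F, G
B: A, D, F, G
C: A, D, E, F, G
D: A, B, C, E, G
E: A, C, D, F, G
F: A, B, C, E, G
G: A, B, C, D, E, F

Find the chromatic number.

5

A, C, D, E, G are pairwise adjacent (a clique of size 5), so at least 5 colors are needed.
5 colors suffice: A=red, B=green, C=purple, D=yellow, E=green, F=yellow, G=blue. Every edge joins two different colors.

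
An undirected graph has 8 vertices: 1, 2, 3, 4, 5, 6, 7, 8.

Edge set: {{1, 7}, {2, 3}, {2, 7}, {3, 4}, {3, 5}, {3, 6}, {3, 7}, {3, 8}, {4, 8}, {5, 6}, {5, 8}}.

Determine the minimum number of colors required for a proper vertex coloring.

3

3, 5, 6 are pairwise adjacent, so at least 3 colors are needed.
3 colors suffice: color red → {1, 3}; color blue → {4, 5, 7}; color green → {2, 6, 8}. Each edge has distinct colors on its endpoints.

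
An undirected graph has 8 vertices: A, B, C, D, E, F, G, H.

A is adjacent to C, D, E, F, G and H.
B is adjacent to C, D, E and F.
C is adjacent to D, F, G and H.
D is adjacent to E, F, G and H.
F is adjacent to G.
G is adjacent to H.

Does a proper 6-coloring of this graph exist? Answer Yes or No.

The chromatic number is 5. A, C, D, F, G are mutually adjacent (a clique of size 5), so at least 5 colors are needed.
5 colors suffice: A=blue, B=blue, C=green, D=red, E=green, F=yellow, G=purple, H=yellow.
Since 6 ≥ 5, a proper 6-coloring certainly exists.

Yes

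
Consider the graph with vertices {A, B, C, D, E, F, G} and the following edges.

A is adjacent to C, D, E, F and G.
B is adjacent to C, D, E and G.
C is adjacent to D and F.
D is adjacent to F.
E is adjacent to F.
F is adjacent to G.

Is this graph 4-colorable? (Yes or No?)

The chromatic number is 4. A, C, D, F are pairwise adjacent (a clique of size 4), so at least 4 colors are needed.
4 colors suffice: color red → {B, F}; color blue → {A}; color green → {D, E, G}; color yellow → {C}.
That is already a proper 4-coloring.

Yes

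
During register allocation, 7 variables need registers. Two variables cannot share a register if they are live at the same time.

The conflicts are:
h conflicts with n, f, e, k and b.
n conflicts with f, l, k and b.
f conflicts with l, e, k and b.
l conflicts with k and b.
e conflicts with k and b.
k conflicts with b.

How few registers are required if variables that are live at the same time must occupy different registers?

5

n, f, l, k, b all conflict with each other, so at least 5 registers are needed.
5 registers suffice: register 1 → {b}; register 2 → {f}; register 3 → {k}; register 4 → {n, e}; register 5 → {h, l}. Each listed conflict is separated.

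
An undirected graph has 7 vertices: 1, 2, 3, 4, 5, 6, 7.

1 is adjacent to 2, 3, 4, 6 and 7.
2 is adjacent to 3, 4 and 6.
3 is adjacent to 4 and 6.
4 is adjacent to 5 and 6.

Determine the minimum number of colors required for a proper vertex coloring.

1, 2, 3, 4, 6 are pairwise adjacent (a clique of size 5), so at least 5 colors are needed.
5 colors suffice: color red → {4, 7}; color blue → {1, 5}; color green → {2}; color yellow → {6}; color purple → {3}. No two adjacent vertices share a color.

5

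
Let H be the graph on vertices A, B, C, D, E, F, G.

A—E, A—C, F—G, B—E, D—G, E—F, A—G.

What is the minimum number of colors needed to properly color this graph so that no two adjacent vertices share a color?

2

A and C are adjacent, so at least 2 colors are needed.
2 colors suffice: color 1 → {A, B, D, F}; color 2 → {C, E, G}. No two adjacent vertices share a color.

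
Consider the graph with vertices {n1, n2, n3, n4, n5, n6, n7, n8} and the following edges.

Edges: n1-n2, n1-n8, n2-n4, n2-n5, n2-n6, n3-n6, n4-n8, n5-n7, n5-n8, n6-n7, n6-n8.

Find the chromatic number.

2

n2 and n6 are adjacent, so at least 2 colors are needed.
2 colors suffice: n1=R, n2=B, n3=B, n4=R, n5=R, n6=R, n7=B, n8=B. Each edge has distinct colors on its endpoints.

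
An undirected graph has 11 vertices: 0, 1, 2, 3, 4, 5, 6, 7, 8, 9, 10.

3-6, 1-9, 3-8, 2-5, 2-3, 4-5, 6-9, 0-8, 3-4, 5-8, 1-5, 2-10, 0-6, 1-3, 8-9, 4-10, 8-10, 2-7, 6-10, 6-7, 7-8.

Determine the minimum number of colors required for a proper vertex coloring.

2

2 and 7 are adjacent, so at least 2 colors are needed.
2 colors suffice: color red → {1, 2, 4, 6, 8}; color blue → {0, 3, 5, 7, 9, 10}. Each edge has distinct colors on its endpoints.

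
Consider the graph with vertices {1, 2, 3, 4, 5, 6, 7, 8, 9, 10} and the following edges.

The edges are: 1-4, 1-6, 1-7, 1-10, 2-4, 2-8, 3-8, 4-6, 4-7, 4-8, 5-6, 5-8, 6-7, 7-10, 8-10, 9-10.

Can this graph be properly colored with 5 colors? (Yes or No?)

The chromatic number is 4. 1, 4, 6, 7 are pairwise adjacent (a clique of size 4), so at least 4 colors are needed.
A valid assignment using 4 colors: 1=yellow, 2=green, 3=blue, 4=blue, 5=blue, 6=red, 7=green, 8=red, 9=red, 10=blue.
Since 5 ≥ 4, a proper 5-coloring certainly exists.

Yes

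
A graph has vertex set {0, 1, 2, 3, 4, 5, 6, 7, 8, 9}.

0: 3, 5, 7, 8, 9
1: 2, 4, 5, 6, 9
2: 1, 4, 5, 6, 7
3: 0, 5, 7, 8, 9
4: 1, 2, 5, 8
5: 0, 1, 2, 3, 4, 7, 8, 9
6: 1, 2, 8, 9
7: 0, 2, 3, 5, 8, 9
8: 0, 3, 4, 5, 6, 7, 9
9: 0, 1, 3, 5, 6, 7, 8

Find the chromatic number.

0, 3, 5, 7, 8, 9 form a clique, so at least 6 colors are needed.
6 colors suffice: color a → {5, 6}; color b → {2, 8}; color c → {4, 9}; color d → {1, 7}; color e → {0}; color f → {3}. No two adjacent vertices share a color.

6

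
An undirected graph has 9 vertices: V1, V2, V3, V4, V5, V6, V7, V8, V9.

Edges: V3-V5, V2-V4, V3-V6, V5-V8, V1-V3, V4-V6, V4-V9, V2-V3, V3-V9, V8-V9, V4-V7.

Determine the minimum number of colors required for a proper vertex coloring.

V3 and V5 are adjacent, so at least 2 colors are needed.
2 colors suffice: color R → {V3, V4, V8}; color B → {V1, V2, V5, V6, V7, V9}. No two adjacent vertices share a color.

2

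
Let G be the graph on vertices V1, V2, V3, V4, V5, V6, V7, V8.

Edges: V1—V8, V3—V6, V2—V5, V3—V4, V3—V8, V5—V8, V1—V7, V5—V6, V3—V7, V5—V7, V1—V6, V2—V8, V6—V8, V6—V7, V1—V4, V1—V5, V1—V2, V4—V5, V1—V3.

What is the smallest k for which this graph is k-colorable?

V1, V5, V6, V8 are mutually adjacent (a clique of size 4), so at least 4 colors are needed.
One proper 4-coloring: V1=R, V2=G, V3=B, V4=G, V5=B, V6=G, V7=Y, V8=Y. Each edge has distinct colors on its endpoints.

4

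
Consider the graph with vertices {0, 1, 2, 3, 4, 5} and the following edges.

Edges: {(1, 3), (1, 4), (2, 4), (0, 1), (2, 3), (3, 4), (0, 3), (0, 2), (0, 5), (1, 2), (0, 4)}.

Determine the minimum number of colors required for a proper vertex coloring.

0, 1, 2, 3, 4 are mutually adjacent (a clique of size 5), so at least 5 colors are needed.
5 colors suffice: 0=red, 1=blue, 2=green, 3=yellow, 4=purple, 5=blue. No two adjacent vertices share a color.

5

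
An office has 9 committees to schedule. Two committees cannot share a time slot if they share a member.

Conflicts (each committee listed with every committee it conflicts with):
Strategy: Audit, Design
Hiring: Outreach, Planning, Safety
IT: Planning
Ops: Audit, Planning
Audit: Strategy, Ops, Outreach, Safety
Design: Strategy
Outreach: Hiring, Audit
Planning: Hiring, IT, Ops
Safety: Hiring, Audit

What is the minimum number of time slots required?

3

The cycle Audit-Safety-Hiring-Planning-Ops-Audit has odd length 5, so it cannot be 2-colored; at least 3 time slots are needed.
3 time slots suffice: time slot 1 → {Hiring, IT, Audit, Design}; time slot 2 → {Strategy, Outreach, Planning, Safety}; time slot 3 → {Ops}. Each listed conflict is separated.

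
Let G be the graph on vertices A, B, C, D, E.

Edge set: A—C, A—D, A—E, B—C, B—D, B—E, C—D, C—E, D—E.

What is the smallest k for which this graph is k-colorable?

A, C, D, E form a clique, so at least 4 colors are needed.
One proper 4-coloring: A=4, B=4, C=2, D=1, E=3. Every edge joins two different colors.

4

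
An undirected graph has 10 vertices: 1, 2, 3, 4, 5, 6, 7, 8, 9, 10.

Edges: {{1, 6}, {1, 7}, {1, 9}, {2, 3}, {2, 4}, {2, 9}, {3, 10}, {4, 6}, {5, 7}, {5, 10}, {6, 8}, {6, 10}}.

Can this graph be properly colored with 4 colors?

Yes

The chromatic number is 3. The cycle 6-4-2-9-1-6 has odd length 5, so it cannot be 2-colored; at least 3 colors are needed.
3 colors suffice: 1=b, 2=a, 3=c, 4=b, 5=a, 6=a, 7=c, 8=b, 9=c, 10=b.
Since 4 ≥ 3, a proper 4-coloring certainly exists.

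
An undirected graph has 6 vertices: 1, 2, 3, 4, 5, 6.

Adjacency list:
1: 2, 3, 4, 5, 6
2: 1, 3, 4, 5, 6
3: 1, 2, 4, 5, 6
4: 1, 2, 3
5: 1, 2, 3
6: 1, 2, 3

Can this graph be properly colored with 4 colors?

The chromatic number is 4. 1, 2, 3, 5 are pairwise adjacent (a clique of size 4), so at least 4 colors are needed.
4 colors suffice: color red → {3}; color blue → {1}; color green → {2}; color yellow → {4, 5, 6}.
That is already a proper 4-coloring.

Yes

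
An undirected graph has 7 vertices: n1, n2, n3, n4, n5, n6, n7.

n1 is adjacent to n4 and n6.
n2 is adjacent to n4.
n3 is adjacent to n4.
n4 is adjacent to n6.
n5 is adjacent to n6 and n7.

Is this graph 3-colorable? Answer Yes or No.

Yes

The chromatic number is 3. n1, n4, n6 form a triangle, so at least 3 colors are needed.
One proper 3-coloring: n1=3, n2=2, n3=2, n4=1, n5=1, n6=2, n7=2.
That is already a proper 3-coloring.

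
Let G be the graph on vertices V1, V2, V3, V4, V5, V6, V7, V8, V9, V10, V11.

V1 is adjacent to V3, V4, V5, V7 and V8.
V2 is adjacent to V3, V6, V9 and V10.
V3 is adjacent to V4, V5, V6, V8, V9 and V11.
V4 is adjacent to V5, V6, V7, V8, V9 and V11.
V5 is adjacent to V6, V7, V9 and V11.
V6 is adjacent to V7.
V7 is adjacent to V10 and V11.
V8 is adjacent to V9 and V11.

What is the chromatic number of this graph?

V3, V4, V8, V9 are pairwise adjacent (a clique of size 4), so at least 4 colors are needed.
A valid assignment using 4 colors: V1=Y, V2=R, V3=B, V4=R, V5=G, V6=Y, V7=B, V8=G, V9=Y, V10=G, V11=Y. Each edge has distinct colors on its endpoints.

4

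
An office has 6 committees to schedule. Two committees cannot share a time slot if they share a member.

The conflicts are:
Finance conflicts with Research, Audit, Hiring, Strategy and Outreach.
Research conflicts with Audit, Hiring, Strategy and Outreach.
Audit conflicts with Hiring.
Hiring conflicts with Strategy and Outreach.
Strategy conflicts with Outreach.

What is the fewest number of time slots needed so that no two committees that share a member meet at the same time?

5

Finance, Research, Hiring, Strategy, Outreach all conflict with each other, so at least 5 time slots are needed.
5 time slots suffice: time slot 1 → {Finance}; time slot 2 → {Hiring}; time slot 3 → {Research}; time slot 4 → {Audit, Outreach}; time slot 5 → {Strategy}. Each listed conflict is separated.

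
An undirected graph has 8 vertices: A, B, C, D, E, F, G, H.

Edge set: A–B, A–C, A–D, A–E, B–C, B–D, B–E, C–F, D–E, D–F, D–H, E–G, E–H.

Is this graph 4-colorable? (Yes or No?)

The chromatic number is 4. A, B, D, E are pairwise adjacent (a clique of size 4), so at least 4 colors are needed.
4 colors suffice: color 1 → {C, D, G}; color 2 → {E, F}; color 3 → {B, H}; color 4 → {A}.
That is already a proper 4-coloring.

Yes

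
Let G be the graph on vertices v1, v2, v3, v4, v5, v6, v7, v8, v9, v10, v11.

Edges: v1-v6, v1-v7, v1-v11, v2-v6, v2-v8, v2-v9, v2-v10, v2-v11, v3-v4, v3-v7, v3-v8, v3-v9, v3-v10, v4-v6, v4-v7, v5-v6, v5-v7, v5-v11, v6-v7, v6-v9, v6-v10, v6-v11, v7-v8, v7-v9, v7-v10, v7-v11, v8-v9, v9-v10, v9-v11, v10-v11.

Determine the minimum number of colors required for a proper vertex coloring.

v6, v7, v9, v10, v11 form a clique, so at least 5 colors are needed.
5 colors suffice: color 1 → {v2, v7}; color 2 → {v3, v6}; color 3 → {v4, v8, v11}; color 4 → {v1, v5, v9}; color 5 → {v10}. Each edge has distinct colors on its endpoints.

5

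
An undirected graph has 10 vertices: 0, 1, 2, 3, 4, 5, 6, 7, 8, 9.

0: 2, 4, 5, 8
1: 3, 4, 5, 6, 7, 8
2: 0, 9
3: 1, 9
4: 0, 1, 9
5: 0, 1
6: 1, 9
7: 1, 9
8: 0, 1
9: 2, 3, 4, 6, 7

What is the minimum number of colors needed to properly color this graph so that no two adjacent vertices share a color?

0 and 2 are adjacent, so at least 2 colors are needed.
One proper 2-coloring: 0=a, 1=a, 2=b, 3=b, 4=b, 5=b, 6=b, 7=b, 8=b, 9=a. No two adjacent vertices share a color.

2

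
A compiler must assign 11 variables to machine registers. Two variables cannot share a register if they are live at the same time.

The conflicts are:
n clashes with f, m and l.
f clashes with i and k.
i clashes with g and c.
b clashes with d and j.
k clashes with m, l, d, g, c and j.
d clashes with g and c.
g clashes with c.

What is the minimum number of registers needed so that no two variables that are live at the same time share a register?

k, d, g, c pairwise conflict, so at least 4 registers are needed.
A valid assignment using 4 registers: n=1, f=2, i=1, b=1, k=1, m=2, l=2, d=3, g=2, c=4, j=2. Every pair that conflicts lands in different registers.

4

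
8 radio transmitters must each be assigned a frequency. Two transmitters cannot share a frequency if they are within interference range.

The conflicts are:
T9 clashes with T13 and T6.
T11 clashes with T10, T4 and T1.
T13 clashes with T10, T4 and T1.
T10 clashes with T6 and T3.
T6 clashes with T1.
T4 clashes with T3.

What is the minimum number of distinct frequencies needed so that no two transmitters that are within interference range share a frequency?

2

T9 and T6 conflict, so at least 2 frequencies are needed.
2 frequencies suffice: frequency 1 → {T9, T10, T4, T1}; frequency 2 → {T11, T13, T6, T3}. Every pair that conflicts lands in different frequencies.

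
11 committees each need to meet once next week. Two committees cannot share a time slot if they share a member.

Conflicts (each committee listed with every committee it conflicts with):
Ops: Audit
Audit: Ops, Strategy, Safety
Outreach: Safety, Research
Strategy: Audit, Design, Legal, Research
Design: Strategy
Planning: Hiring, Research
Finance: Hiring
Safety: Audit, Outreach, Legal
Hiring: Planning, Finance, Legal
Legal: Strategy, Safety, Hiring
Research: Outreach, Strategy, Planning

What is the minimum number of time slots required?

3

The cycle Research-Planning-Hiring-Legal-Strategy-Research has odd length 5, so it cannot be 2-colored; at least 3 time slots are needed.
3 time slots suffice: time slot 1 → {Ops, Strategy, Safety, Hiring}; time slot 2 → {Audit, Design, Finance, Legal, Research}; time slot 3 → {Outreach, Planning}. Each listed conflict is separated.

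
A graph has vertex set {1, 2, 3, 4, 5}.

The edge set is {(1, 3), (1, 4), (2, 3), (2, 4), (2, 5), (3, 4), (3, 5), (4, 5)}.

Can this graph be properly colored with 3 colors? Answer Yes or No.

No

2, 3, 4, 5 are pairwise adjacent (a clique of size 4), so at least 4 colors are needed.
So 3 colors are not enough.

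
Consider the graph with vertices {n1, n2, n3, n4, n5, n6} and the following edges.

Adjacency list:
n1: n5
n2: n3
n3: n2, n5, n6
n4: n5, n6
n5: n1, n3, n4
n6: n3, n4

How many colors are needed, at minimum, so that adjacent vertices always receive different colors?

2

n4 and n5 are adjacent, so at least 2 colors are needed.
2 colors suffice: color R → {n2, n5, n6}; color B → {n1, n3, n4}. No two adjacent vertices share a color.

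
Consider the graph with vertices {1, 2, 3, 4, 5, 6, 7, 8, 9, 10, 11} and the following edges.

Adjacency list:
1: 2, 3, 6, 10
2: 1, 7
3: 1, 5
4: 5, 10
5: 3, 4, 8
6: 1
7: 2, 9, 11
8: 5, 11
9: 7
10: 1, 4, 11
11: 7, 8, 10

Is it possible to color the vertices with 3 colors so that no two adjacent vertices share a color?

Yes

The chromatic number is 3. The cycle 10-11-8-5-4-10 has odd length 5, so it cannot be 2-colored; at least 3 colors are needed.
3 colors suffice: color red → {1, 5, 9, 11}; color blue → {3, 6, 7, 8, 10}; color green → {2, 4}.
That is already a proper 3-coloring.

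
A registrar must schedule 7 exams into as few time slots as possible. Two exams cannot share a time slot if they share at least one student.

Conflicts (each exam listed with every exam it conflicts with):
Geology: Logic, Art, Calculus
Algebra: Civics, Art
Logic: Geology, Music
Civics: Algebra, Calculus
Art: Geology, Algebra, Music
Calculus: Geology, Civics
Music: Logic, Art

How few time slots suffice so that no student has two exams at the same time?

The cycle Calculus-Civics-Algebra-Art-Geology-Calculus has odd length 5, so it cannot be 2-colored; at least 3 time slots are needed.
Using 3 time slots: Geology=1, Algebra=1, Logic=2, Civics=2, Art=2, Calculus=3, Music=1. Each listed conflict is separated.

3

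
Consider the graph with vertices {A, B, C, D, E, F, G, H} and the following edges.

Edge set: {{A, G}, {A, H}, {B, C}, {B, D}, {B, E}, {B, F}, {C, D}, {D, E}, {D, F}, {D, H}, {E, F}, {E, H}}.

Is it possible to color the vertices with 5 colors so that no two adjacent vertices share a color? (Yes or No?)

The chromatic number is 4. B, D, E, F are mutually adjacent (a clique of size 4), so at least 4 colors are needed.
A valid assignment using 4 colors: A=red, B=blue, C=green, D=red, E=green, F=yellow, G=blue, H=blue.
Since 5 ≥ 4, a proper 5-coloring certainly exists.

Yes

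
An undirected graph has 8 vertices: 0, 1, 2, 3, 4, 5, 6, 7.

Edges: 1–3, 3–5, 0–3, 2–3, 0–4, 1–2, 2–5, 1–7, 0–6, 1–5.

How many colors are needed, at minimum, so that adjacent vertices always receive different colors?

1, 2, 3, 5 are mutually adjacent (a clique of size 4), so at least 4 colors are needed.
4 colors suffice: 0=red, 1=red, 2=green, 3=blue, 4=blue, 5=yellow, 6=blue, 7=blue. No two adjacent vertices share a color.

4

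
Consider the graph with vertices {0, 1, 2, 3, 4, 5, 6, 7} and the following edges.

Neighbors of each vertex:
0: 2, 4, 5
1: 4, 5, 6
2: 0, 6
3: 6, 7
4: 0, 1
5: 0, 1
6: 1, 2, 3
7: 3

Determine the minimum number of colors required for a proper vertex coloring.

3

The cycle 0-4-1-6-2-0 has odd length 5, so it cannot be 2-colored; at least 3 colors are needed.
3 colors suffice: 0=red, 1=red, 2=green, 3=red, 4=blue, 5=blue, 6=blue, 7=blue. No two adjacent vertices share a color.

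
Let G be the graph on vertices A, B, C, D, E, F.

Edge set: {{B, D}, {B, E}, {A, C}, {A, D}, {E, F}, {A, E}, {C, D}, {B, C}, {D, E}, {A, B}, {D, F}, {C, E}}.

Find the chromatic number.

5

A, B, C, D, E are mutually adjacent (a clique of size 5), so at least 5 colors are needed.
5 colors suffice: color 1 → {D}; color 2 → {E}; color 3 → {B, F}; color 4 → {A}; color 5 → {C}. Every edge joins two different colors.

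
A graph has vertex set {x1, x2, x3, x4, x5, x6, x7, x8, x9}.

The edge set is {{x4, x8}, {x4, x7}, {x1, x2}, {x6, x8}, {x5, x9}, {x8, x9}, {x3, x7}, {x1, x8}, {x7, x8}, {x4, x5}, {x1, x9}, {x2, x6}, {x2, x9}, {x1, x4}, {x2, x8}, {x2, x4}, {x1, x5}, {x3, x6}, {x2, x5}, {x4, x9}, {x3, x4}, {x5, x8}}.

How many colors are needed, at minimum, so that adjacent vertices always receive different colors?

6

x1, x2, x4, x5, x8, x9 are mutually adjacent (a clique of size 6), so at least 6 colors are needed.
6 colors suffice: color 1 → {x3, x8}; color 2 → {x4, x6}; color 3 → {x2, x7}; color 4 → {x5}; color 5 → {x9}; color 6 → {x1}. No two adjacent vertices share a color.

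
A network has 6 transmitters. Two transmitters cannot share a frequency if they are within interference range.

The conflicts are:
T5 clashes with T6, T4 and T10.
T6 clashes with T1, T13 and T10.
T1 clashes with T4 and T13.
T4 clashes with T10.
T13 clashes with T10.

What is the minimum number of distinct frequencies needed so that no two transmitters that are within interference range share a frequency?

T6, T13, T10 are mutually in conflict, so at least 3 frequencies are needed.
3 frequencies suffice: T5=3, T6=2, T1=1, T4=2, T13=3, T10=1. No two conflicting transmitters share a frequency.

3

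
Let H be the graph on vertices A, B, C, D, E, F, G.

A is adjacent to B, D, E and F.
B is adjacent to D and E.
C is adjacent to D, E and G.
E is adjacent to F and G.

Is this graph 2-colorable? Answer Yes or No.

No

C, E, G form a triangle, so at least 3 colors are needed.
So 2 colors are not enough.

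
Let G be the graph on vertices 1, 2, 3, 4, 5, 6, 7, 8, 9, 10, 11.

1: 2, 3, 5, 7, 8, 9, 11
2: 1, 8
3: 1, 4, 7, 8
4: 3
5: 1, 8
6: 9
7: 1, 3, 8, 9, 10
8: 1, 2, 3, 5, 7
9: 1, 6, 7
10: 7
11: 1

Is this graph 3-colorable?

1, 3, 7, 8 form a clique, so at least 4 colors are needed.
So 3 colors are not enough.

No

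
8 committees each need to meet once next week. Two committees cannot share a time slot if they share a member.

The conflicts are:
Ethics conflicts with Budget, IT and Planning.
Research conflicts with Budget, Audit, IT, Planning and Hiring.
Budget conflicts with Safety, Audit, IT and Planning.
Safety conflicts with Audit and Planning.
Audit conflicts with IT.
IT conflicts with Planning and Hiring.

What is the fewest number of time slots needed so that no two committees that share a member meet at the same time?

4

Research, Budget, IT, Planning are mutually in conflict, so at least 4 time slots are needed.
4 time slots suffice: time slot 1 → {Budget, Hiring}; time slot 2 → {Safety, IT}; time slot 3 → {Ethics, Research}; time slot 4 → {Audit, Planning}. Every pair that conflicts lands in different time slots.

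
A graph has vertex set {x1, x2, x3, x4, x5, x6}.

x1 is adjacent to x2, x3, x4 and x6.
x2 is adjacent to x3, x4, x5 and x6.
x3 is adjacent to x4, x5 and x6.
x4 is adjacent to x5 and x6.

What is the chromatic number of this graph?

x1, x2, x3, x4, x6 are mutually adjacent (a clique of size 5), so at least 5 colors are needed.
5 colors suffice: color red → {x3}; color blue → {x4}; color green → {x2}; color yellow → {x1, x5}; color purple → {x6}. Every edge joins two different colors.

5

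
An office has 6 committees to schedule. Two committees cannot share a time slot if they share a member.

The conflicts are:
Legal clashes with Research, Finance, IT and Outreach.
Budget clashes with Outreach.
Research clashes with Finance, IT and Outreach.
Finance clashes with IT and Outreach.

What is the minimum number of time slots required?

Legal, Research, Finance, Outreach pairwise conflict, so at least 4 time slots are needed.
4 time slots suffice: time slot 1 → {IT, Outreach}; time slot 2 → {Budget, Finance}; time slot 3 → {Research}; time slot 4 → {Legal}. No two conflicting committees share a time slot.

4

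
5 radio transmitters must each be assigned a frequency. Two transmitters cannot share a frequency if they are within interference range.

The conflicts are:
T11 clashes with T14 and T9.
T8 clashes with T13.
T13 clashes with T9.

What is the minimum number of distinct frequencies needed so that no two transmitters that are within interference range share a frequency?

2

T8 and T13 conflict, so at least 2 frequencies are needed.
Using 2 frequencies: T11=1, T8=2, T14=2, T13=1, T9=2. No two conflicting transmitters share a frequency.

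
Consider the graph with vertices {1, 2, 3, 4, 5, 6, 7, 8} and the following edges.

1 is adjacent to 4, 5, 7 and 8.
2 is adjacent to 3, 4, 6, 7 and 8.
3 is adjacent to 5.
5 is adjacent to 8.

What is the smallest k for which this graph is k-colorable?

1, 5, 8 form a triangle, so at least 3 colors are needed.
A valid assignment using 3 colors: 1=a, 2=a, 3=b, 4=b, 5=c, 6=b, 7=b, 8=b. No two adjacent vertices share a color.

3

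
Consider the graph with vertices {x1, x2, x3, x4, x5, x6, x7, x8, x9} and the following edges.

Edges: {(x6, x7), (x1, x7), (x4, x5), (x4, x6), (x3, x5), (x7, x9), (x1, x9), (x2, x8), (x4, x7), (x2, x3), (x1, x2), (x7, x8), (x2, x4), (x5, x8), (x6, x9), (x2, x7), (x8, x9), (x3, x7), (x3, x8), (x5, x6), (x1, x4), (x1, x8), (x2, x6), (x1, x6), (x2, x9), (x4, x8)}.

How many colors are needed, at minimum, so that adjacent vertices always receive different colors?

5

x1, x2, x4, x7, x8 form a clique, so at least 5 colors are needed.
5 colors suffice: x1=4, x2=3, x3=4, x4=5, x5=2, x6=1, x7=2, x8=1, x9=5. Every edge joins two different colors.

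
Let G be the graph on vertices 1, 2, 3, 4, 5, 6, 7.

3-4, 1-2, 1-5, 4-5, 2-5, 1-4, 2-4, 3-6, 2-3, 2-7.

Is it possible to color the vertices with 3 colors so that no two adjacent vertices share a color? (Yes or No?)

1, 2, 4, 5 are mutually adjacent (a clique of size 4), so at least 4 colors are needed.
So 3 colors are not enough.

No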